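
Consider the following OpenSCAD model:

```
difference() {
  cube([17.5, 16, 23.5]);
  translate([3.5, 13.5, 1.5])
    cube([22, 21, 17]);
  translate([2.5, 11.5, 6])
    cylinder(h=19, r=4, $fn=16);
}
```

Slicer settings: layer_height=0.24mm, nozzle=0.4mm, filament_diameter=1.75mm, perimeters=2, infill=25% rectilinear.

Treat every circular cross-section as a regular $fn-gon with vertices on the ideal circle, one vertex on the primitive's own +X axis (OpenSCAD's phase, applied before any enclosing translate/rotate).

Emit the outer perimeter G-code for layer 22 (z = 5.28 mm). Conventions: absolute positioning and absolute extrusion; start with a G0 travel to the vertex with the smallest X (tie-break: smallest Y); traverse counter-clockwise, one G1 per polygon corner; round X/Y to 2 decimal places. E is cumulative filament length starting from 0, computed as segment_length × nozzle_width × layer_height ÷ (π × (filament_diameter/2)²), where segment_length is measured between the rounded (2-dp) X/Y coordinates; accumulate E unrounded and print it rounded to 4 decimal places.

G0 X0.00 Y0.00 Z5.28
G1 X17.50 Y0.00 E0.6985
G1 X17.50 Y13.50 E1.2373
G1 X3.50 Y13.50 E1.7960
G1 X3.50 Y16.00 E1.8958
G1 X0.00 Y16.00 E2.0355
G1 X0.00 Y0.00 E2.6741

At z = 5.28 mm: the cube (footprint 17.5×16) is included at this height; the 22×21 cube at (3.5, 13.5) contributes its full rectangle; the cylinder at (2.5, 11.5) does not reach this height (z outside [6, 25]); Taking the first minus the rest: starting from the 17.5×16 cube, the 22×21 cube at (3.5, 13.5) partially overlaps it — only the 35.00 mm² overlap (of its 462.00 mm²) is removed, clipping the outline — 1 connected region. The outline is a single polygon with 6 vertices. Extrusion per mm of travel: 0.4 × 0.24 / (π × 0.875²) = 0.039912. Accumulating E over each segment gives final E = 2.6741.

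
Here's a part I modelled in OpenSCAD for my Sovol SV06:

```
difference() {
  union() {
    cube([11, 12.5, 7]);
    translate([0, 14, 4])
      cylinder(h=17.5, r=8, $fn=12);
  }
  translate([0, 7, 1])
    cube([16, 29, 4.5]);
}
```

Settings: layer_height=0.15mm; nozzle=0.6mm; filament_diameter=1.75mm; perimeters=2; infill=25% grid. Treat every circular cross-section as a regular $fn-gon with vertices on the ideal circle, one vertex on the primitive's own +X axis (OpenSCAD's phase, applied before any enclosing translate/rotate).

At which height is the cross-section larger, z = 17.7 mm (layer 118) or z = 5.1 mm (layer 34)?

layer 118 (z = 17.7 mm)

Layer 118 (z = 17.7): the cube is not intersected at this z (z outside [0, 7]); the cylinder at (0, 14): section is a regular 12-gon, circumradius r=8 (area = (12/2)·8.000²·sin(360°/12) = 192.00 mm²); Combining (union): only the r=8 cylinder at (0, 14) is present, so the union is just that shape — area = 192.00 mm²; the cube at (0, 7) does not reach this height (z outside [1, 5.5]); Taking the first minus the rest: none of the subtracted shapes is present at this height, so that combined region is unchanged — area = 192.00 mm². So its area = 192.00 mm². Layer 34 (z = 5.1): the 11×12.5 cube contributes its full rectangle (area 137.50 mm²); the r=8 cylinder at (0, 14) gives a regular 12-gon of circumradius 8 (constant along its height) (area = (12/2)·8.000²·sin(360°/12) = 192.00 mm²); Combining (union): the regions partially overlap — summed areas 329.50 mm² minus the doubly-counted overlap 36.30 mm² gives 293.20 mm² — area = 293.20 mm²; the 16×29 cube at (0, 7) contributes its full rectangle (area 464.00 mm²); Subtracting the remaining from the first: starting from that combined region (293.20 mm²), the 16×29 cube at (0, 7) partially overlaps it — only the 120.20 mm² overlap (of its 464.00 mm²) is removed, clipping the outline — area = 173.00 mm². So its area = 173.00 mm². Layer 118 is larger (192.00 vs 173.00 mm²).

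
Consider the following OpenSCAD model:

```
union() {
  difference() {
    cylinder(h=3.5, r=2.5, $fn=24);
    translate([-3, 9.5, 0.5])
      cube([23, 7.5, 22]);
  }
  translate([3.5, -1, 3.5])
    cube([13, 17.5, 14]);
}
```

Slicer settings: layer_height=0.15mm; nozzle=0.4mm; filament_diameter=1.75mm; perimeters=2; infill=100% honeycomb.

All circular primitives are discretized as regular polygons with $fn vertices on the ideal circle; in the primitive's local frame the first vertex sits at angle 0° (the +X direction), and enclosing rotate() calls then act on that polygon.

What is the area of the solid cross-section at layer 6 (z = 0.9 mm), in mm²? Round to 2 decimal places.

At z = 0.9 mm: the r=2.5 cylinder gives a regular 24-gon of circumradius 2.5 (constant along its height) (area = (24/2)·2.500²·sin(360°/24) = 19.41 mm²); the 23×7.5 cube at (-3, 9.5) contributes its full rectangle (area 172.50 mm²); After the difference (first − rest): starting from the r=2.5 cylinder (19.41 mm²), the 23×7.5 cube at (-3, 9.5) misses the remaining region (no effect) — area = 19.41 mm²; the cube at (3.5, -1) is absent (z outside [3.5, 17.5]); Combining (union): only that combined region is present, so the union is just that shape — area = 19.41 mm². Overall, the cross-section is a single solid region. Net area = 19.41 mm².

19.41 mm²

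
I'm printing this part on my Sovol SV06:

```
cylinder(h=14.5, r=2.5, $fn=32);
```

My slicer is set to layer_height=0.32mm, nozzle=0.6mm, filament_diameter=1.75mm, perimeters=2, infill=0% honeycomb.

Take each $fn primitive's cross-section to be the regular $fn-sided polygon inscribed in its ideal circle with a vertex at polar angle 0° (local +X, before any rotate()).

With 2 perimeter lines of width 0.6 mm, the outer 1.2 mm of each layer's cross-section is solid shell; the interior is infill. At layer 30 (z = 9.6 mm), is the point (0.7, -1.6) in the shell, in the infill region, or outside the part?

shell

At z = 9.6 mm: the r=2.5 cylinder contributes a regular 32-gon of circumradius 2.5. Overall, the cross-section is a single solid region. The nearest boundary edge runs (0.96, -2.31)→(1.39, -2.08); distance from the point to it = 0.75 mm. The point is inside the cross-section, 0.75 mm from the nearest boundary — within the 1.2 mm shell band (2 × 0.6).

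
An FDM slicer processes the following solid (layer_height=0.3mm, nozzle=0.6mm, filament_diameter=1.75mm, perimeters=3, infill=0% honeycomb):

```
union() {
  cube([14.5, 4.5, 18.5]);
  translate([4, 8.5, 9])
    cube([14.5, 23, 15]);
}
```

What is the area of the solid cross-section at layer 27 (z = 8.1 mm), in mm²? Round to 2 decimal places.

65.25 mm²

At z = 8.1 mm: the cube (footprint 14.5×4.5) is included at this height (area 65.25 mm²); the cube at (4, 8.5) is not intersected at this z (z outside [9, 24]); Combining (union): only the 14.5×4.5 cube is present, so the union is just that shape — area = 65.25 mm². Overall, the cross-section is a single solid region. Net area = 65.25 mm².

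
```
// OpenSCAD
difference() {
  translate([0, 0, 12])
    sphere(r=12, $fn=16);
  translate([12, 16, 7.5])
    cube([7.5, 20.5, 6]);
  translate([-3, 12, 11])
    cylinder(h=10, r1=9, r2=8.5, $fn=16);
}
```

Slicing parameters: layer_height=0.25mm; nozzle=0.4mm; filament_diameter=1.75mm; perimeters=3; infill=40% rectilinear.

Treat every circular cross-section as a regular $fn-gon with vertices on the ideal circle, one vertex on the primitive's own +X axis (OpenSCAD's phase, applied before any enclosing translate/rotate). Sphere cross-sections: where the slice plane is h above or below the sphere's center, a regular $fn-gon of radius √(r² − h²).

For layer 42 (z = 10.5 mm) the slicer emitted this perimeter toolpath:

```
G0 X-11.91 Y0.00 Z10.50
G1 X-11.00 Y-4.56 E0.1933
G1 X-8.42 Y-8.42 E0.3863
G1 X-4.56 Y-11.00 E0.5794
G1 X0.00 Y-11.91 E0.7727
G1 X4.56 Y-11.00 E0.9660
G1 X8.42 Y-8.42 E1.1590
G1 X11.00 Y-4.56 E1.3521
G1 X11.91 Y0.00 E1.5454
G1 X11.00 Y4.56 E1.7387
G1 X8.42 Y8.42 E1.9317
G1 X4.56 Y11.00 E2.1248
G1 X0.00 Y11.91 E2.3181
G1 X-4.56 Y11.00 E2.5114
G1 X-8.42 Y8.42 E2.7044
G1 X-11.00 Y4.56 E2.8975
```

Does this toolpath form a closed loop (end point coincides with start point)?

Start point (G0): (-11.91, 0.00). End point (last G1): the path does not return to the start — open.

no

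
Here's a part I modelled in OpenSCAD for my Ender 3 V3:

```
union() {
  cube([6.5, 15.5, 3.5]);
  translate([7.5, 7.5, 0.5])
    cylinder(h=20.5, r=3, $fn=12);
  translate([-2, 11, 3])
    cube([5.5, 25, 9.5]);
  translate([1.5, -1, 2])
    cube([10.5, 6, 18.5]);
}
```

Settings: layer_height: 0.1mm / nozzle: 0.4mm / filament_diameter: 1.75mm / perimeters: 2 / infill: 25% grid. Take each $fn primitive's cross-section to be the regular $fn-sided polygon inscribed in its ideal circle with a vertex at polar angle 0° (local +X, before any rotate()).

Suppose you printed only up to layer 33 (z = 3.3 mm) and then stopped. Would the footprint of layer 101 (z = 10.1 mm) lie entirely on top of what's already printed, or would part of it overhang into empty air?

Compare the two slices. At z = 3.3: the 6.5×15.5 cube contributes its full rectangle (area 100.75 mm²); the cylinder at (7.5, 7.5): section is a regular 12-gon, circumradius r=3 (area = (12/2)·3.000²·sin(360°/12) = 27.00 mm²); the 5.5×25 cube at (-2, 11) contributes its full rectangle (area 137.50 mm²); the 10.5×6 cube at (1.5, -1) contributes its full rectangle (area 63.00 mm²); Combining (union): the regions partially overlap — summed areas 328.25 mm² minus the doubly-counted overlap 49.34 mm² gives 278.91 mm² — area = 278.91 mm². At z = 10.1: the cube is absent (z outside [0, 3.5]); the cylinder at (7.5, 7.5): section is a regular 12-gon, circumradius r=3 (area = (12/2)·3.000²·sin(360°/12) = 27.00 mm²); the cube at (-2, 11) is present — its section is the full 5.5×25 rectangle (area 137.50 mm²); the 10.5×6 cube at (1.5, -1) contributes its full rectangle (area 63.00 mm²); Combining (union): the regions partially overlap — summed areas 227.50 mm² minus the doubly-counted overlap 0.91 mm² gives 226.59 mm² — area = 226.59 mm². Checking containment: the cross-section at z = 10.1 is a subset of the cross-section at z = 3.3.

entirely on top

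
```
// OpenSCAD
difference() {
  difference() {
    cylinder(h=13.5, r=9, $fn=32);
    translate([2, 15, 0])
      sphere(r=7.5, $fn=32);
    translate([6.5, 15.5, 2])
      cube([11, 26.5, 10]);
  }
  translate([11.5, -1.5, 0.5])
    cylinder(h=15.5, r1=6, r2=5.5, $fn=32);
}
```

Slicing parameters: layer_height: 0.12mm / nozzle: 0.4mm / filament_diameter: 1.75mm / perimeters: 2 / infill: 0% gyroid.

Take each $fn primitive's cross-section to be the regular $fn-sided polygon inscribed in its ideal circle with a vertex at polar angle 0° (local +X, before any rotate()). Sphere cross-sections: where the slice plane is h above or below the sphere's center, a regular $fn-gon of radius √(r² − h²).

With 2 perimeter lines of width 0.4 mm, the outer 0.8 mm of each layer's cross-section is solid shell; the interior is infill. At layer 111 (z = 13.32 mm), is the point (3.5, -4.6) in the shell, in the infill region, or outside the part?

infill

At z = 13.32 mm: the cylinder: section is a regular 32-gon, circumradius r=9; the sphere at (2, 15) is not intersected at this z (|z−center|=13.320 > r=7.5); the cube at (6.5, 15.5) is absent (z outside [2, 12]); After the difference (first − rest): none of the subtracted shapes is present at this height, so the r=9 cylinder is unchanged — 1 connected region; the cone at (11.5, -1.5) (r1=6→r2=5.5) has section circumradius 5.586 here — a regular 32-gon; Taking the first minus the rest: starting from that combined region, the cone at (11.5, -1.5) partially overlaps it — only the 16.94 mm² overlap (of its 97.42 mm²) is removed, clipping the outline — 1 connected region. Overall, the cross-section is a single solid region. The nearest boundary edge runs (6.02, -2.59)→(6.34, -3.64); distance from the point to it = 3.00 mm. The point is inside the cross-section and 3.00 mm from the nearest boundary — more than the 0.8 mm shell width (2 × 0.4), so it's in the infill interior.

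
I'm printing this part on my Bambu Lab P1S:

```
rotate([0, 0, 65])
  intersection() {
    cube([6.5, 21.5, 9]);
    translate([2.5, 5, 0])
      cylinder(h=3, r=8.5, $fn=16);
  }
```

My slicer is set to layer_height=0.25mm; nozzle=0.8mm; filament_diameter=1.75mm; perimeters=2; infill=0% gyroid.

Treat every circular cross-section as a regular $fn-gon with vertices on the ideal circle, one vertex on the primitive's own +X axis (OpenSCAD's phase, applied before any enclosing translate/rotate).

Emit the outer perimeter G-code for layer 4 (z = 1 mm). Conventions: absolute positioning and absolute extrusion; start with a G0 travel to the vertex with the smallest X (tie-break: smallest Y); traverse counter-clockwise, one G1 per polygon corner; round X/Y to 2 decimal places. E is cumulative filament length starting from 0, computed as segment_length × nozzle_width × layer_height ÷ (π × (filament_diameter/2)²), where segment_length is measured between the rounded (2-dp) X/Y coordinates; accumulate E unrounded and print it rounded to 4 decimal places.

At z = 1 mm: the 6.5×21.5 cube contributes its full rectangle; the cylinder at (2.5, 5): section is a regular 16-gon, circumradius r=8.5; Taking the intersection: the r=8.5 cylinder at (2.5, 5) partially overlaps the 6.5×21.5 cube; clipping to the common part keeps 85.41 mm² — 1 connected region; (rotated 65° about Z; rotation is an isometry so areas/perimeters/island counts are preserved). The outline is a single polygon with 6 vertices. Extrusion per mm of travel: 0.8 × 0.25 / (π × 0.875²) = 0.083150. Accumulating E over each segment gives final E = 3.2110.

G0 X-11.78 Y5.50 Z1.00
G1 X0.00 Y0.00 E1.0810
G1 X2.75 Y5.89 E1.6215
G1 X-8.45 Y11.11 E2.6490
G1 X-9.22 Y10.65 E2.7236
G1 X-11.18 Y7.97 E2.9996
G1 X-11.78 Y5.50 E3.2110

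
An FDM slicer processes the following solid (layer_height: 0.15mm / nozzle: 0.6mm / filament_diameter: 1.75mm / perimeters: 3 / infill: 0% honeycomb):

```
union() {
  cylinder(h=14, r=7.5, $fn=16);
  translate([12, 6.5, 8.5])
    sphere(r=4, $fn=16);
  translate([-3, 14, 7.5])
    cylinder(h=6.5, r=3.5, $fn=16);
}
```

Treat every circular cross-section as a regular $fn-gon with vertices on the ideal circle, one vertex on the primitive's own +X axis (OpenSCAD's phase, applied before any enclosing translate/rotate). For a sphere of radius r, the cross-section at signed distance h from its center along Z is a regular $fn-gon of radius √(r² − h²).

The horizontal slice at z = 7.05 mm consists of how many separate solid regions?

2

At z = 7.05 mm: the r=7.5 cylinder contributes a regular 16-gon of circumradius 7.5; the r=4 sphere at (12, 6.5) slices to a regular 16-gon of circumradius 3.728 (√(r²−h²) with h=1.45 from center); the cylinder at (-3, 14) is not intersected at this z (z outside [7.5, 14]); Merging all regions: the 2 present regions are separate (no shared area or edge), so areas and boundary lengths simply add and each stays a separate island — 2 connected regions. The result has 2 disconnected regions.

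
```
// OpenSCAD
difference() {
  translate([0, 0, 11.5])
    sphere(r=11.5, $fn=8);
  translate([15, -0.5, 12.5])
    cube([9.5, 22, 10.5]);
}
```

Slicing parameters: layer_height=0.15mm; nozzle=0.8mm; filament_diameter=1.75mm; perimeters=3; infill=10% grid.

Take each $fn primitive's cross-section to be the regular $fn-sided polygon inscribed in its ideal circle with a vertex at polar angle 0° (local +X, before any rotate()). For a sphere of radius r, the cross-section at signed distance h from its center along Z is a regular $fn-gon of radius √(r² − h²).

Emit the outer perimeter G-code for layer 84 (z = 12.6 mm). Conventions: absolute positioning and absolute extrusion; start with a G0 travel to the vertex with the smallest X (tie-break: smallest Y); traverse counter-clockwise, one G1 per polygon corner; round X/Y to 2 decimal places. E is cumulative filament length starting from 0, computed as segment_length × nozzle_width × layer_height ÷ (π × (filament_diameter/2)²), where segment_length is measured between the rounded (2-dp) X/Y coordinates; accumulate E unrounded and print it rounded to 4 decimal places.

At z = 12.6 mm: the r=11.5 sphere contributes a regular 8-gon of circumradius √(11.5²−1.1²) = 11.447; the cube at (15, -0.5) (footprint 9.5×22) is included at this height; Subtracting the remaining from the first: starting from the r=11.5 sphere, the 9.5×22 cube at (15, -0.5) misses the remaining region (no effect) — 1 connected region. The outline is a single polygon with 8 vertices. Extrusion per mm of travel: 0.8 × 0.15 / (π × 0.875²) = 0.049890. Accumulating E over each segment gives final E = 3.4963.

G0 X-11.45 Y0.00 Z12.60
G1 X-8.09 Y-8.09 E0.4370
G1 X0.00 Y-11.45 E0.8741
G1 X8.09 Y-8.09 E1.3111
G1 X11.45 Y0.00 E1.7482
G1 X8.09 Y8.09 E2.1852
G1 X0.00 Y11.45 E2.6222
G1 X-8.09 Y8.09 E3.0593
G1 X-11.45 Y0.00 E3.4963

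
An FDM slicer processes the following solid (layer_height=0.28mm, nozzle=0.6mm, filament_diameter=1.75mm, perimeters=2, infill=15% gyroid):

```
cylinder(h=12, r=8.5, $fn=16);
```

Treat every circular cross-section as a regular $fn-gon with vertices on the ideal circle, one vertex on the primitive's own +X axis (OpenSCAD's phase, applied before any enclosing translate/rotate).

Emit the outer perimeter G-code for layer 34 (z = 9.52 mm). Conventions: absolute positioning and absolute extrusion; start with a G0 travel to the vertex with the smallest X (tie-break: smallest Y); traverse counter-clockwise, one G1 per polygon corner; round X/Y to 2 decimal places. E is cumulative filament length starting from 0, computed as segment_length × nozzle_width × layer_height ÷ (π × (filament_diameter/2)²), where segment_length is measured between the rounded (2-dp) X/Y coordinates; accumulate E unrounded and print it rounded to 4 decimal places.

G0 X-8.50 Y0.00 Z9.52
G1 X-7.85 Y-3.25 E0.2315
G1 X-6.01 Y-6.01 E0.4632
G1 X-3.25 Y-7.85 E0.6949
G1 X0.00 Y-8.50 E0.9264
G1 X3.25 Y-7.85 E1.1579
G1 X6.01 Y-6.01 E1.3896
G1 X7.85 Y-3.25 E1.6212
G1 X8.50 Y0.00 E1.8527
G1 X7.85 Y3.25 E2.0842
G1 X6.01 Y6.01 E2.3159
G1 X3.25 Y7.85 E2.5476
G1 X0.00 Y8.50 E2.7791
G1 X-3.25 Y7.85 E3.0106
G1 X-6.01 Y6.01 E3.2423
G1 X-7.85 Y3.25 E3.4740
G1 X-8.50 Y0.00 E3.7055

At z = 9.52 mm: the r=8.5 cylinder gives a regular 16-gon of circumradius 8.5 (constant along its height). The outline is a single polygon with 16 vertices. Extrusion per mm of travel: 0.6 × 0.28 / (π × 0.875²) = 0.069846. Accumulating E over each segment gives final E = 3.7055.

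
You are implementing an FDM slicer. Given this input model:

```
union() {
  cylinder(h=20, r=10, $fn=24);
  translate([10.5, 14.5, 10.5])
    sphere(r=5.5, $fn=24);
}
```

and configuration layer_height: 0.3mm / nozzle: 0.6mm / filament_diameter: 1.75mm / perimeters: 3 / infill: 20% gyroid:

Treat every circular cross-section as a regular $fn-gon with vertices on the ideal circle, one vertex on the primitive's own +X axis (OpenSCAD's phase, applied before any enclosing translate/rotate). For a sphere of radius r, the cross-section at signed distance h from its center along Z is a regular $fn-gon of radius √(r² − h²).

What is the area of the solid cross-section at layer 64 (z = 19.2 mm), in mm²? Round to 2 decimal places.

310.58 mm²

At z = 19.2 mm: the r=10 cylinder gives a regular 24-gon of circumradius 10 (constant along its height) (area = (24/2)·10.000²·sin(360°/24) = 310.58 mm²); the sphere at (10.5, 14.5) does not reach this height (|z−center|=8.700 > r=5.5); Taking the union: only the r=10 cylinder is present, so the union is just that shape — area = 310.58 mm². Overall, the cross-section is a single solid region. Net area = 310.58 mm².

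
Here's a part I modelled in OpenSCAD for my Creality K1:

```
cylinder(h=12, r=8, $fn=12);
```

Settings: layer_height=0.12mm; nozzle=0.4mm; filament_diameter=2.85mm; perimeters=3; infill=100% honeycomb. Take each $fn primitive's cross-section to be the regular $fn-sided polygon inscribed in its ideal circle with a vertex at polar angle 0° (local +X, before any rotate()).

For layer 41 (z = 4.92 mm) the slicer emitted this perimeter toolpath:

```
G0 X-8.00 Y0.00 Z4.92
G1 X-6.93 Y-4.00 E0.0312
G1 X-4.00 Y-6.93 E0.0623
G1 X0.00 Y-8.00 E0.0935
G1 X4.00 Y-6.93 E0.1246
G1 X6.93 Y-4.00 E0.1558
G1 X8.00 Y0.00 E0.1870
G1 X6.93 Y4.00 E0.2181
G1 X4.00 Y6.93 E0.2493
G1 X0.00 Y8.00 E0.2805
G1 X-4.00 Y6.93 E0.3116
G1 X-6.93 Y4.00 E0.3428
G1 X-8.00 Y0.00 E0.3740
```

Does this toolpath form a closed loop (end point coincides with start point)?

Start point (G0): (-8.00, 0.00). End point (last G1): the path returns to the start — closed.

yes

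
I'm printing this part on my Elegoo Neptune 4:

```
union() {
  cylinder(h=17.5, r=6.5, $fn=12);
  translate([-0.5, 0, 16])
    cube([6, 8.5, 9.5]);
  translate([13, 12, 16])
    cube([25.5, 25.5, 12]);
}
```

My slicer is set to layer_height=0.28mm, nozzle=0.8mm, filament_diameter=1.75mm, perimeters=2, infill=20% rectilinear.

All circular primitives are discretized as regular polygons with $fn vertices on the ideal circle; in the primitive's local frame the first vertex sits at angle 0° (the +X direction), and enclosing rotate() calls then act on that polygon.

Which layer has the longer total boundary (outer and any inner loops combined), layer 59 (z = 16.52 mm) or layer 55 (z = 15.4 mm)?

layer 59 (z = 16.52 mm)

Layer 59 (z = 16.52): the r=6.5 cylinder gives a regular 12-gon of circumradius 6.5 (constant along its height) (perimeter = 2·12·6.500·sin(180°/12) = 40.38 mm); the cube at (-0.5, 0) (footprint 6×8.5) is included at this height (perimeter 29.00 mm); the cube at (13, 12) (footprint 25.5×25.5) is included at this height (perimeter 102.00 mm); Taking the union: the regions partially overlap (shared area 33.06 mm²), so the edge portions inside another operand are dropped and the merged outline is re-measured after clipping — boundary = 148.57 mm. So its perimeter = 148.57 mm. Layer 55 (z = 15.4): the cylinder: section is a regular 12-gon, circumradius r=6.5 (perimeter = 2·12·6.500·sin(180°/12) = 40.38 mm); the cube at (-0.5, 0) is absent (z outside [16, 25.5]); the cube at (13, 12) is absent (z outside [16, 28]); Taking the union: only the r=6.5 cylinder is present, so the union is just that shape — boundary = 40.38 mm. So its perimeter = 40.38 mm. Layer 59 is larger (148.57 vs 40.38 mm).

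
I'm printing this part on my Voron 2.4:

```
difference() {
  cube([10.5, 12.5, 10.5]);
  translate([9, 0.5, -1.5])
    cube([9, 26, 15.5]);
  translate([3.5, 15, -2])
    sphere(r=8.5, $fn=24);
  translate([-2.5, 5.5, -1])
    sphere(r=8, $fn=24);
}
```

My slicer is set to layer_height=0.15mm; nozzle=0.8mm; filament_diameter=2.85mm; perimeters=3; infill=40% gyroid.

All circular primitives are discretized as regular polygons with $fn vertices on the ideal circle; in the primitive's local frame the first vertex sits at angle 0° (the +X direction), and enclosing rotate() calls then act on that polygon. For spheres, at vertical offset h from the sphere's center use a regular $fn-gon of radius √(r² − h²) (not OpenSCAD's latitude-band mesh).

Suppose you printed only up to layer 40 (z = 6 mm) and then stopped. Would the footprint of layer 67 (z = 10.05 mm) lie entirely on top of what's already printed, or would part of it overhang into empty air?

Compare the two slices. At z = 6: the cube is present — its section is the full 10.5×12.5 rectangle (area 131.25 mm²); the cube at (9, 0.5) (footprint 9×26) is included at this height (area 234.00 mm²); the sphere at (3.5, 15): section is a regular 24-gon, circumradius = √(r²−h²) = √(8.5²−8²) = 2.872 (area = (24/2)·2.872²·sin(360°/24) = 25.62 mm²); the r=8 sphere at (-2.5, 5.5) slices to a regular 24-gon of circumradius 3.873 (√(r²−h²) with h=7 from center) (area = (24/2)·3.873²·sin(360°/24) = 46.59 mm²); After the difference (first − rest): starting from the 10.5×12.5 cube (131.25 mm²), the 9×26 cube at (9, 0.5) partially overlaps it — only the 18.00 mm² overlap (of its 234.00 mm²) is removed, clipping the outline; the r=8.5 sphere at (3.5, 15) partially overlaps it — only the 0.66 mm² overlap (of its 25.62 mm²) is removed, clipping the outline; the r=8 sphere at (-2.5, 5.5) partially overlaps it — only the 5.50 mm² overlap (of its 46.59 mm²) is removed, clipping the outline — area = 107.09 mm². At z = 10.05: the 10.5×12.5 cube contributes its full rectangle (area 131.25 mm²); the cube at (9, 0.5) (footprint 9×26) is included at this height (area 234.00 mm²); the sphere at (3.5, 15) is absent (|z−center|=12.050 > r=8.5); the sphere at (-2.5, 5.5) is absent (|z−center|=11.050 > r=8); Taking the first minus the rest: starting from the 10.5×12.5 cube (131.25 mm²), the 9×26 cube at (9, 0.5) partially overlaps it — only the 18.00 mm² overlap (of its 234.00 mm²) is removed, clipping the outline — area = 113.25 mm². Checking containment: at z = 10.05 the cross-section extends beyond the z = 6 cross-section by about 6.16 mm².

part overhangs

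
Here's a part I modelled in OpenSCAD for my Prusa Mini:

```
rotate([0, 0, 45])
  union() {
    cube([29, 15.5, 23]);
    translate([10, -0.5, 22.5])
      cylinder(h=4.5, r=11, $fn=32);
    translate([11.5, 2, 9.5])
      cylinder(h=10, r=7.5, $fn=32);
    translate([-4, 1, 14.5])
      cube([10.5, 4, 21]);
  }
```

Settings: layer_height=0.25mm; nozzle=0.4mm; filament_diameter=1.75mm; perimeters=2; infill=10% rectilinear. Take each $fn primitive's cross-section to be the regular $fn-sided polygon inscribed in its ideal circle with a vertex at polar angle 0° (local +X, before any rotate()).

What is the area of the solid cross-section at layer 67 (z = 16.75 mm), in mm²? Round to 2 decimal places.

At z = 16.75 mm: the cube is present — its section is the full 29×15.5 rectangle (area 449.50 mm²); the cylinder at (10, -0.5) is absent (z outside [22.5, 27]); the cylinder at (11.5, 2): section is a regular 32-gon, circumradius r=7.5 (area = (32/2)·7.500²·sin(360°/32) = 175.58 mm²); the cube at (-4, 1) (footprint 10.5×4) is included at this height (area 42.00 mm²); Taking the union: the regions partially overlap — summed areas 667.08 mm² minus the doubly-counted overlap 143.34 mm² gives 523.74 mm² — area = 523.74 mm²; (rotated 45° about Z; rotation is an isometry so areas/perimeters/island counts are preserved). Overall, the cross-section is a single solid region. Net area = 523.74 mm².

523.74 mm²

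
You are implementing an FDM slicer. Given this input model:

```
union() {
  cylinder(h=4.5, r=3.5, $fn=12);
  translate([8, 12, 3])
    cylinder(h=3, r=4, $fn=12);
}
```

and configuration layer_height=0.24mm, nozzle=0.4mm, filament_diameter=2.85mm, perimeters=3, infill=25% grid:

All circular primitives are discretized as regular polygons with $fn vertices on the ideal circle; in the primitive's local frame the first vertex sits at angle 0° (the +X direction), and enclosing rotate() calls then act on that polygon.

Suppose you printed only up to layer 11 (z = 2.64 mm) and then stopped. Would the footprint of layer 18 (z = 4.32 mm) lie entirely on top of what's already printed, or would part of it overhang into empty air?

Compare the two slices. At z = 2.64: the r=3.5 cylinder gives a regular 12-gon of circumradius 3.5 (constant along its height) (area = (12/2)·3.500²·sin(360°/12) = 36.75 mm²); the cylinder at (8, 12) does not reach this height (z outside [3, 6]); Combining (union): only the r=3.5 cylinder is present, so the union is just that shape — area = 36.75 mm². At z = 4.32: the r=3.5 cylinder gives a regular 12-gon of circumradius 3.5 (constant along its height) (area = (12/2)·3.500²·sin(360°/12) = 36.75 mm²); the r=4 cylinder at (8, 12) contributes a regular 12-gon of circumradius 4 (area = (12/2)·4.000²·sin(360°/12) = 48.00 mm²); Taking the union: the 2 present regions are separate (no shared area or edge), so areas and boundary lengths simply add and each stays a separate island — area = 84.75 mm². Checking containment: at z = 4.32 the cross-section extends beyond the z = 2.64 cross-section by about 48.00 mm².

part overhangs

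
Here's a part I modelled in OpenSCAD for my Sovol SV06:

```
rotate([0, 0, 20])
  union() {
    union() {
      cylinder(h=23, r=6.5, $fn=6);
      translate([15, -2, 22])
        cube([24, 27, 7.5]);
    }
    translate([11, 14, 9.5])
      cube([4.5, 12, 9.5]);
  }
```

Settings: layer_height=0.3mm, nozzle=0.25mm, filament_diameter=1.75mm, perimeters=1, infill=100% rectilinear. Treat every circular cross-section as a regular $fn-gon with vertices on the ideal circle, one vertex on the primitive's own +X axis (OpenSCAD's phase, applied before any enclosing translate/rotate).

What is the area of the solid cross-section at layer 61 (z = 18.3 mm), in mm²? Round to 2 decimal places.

At z = 18.3 mm: the cylinder: section is a regular 6-gon, circumradius r=6.5 (area = (6/2)·6.500²·sin(360°/6) = 109.77 mm²); the cube at (15, -2) is absent (z outside [22, 29.5]); Taking the union: only the r=6.5 cylinder is present, so the union is just that shape — area = 109.77 mm²; the 4.5×12 cube at (11, 14) contributes its full rectangle (area 54.00 mm²); Merging all regions: the 2 present regions are separate (no shared area or edge), so areas and boundary lengths simply add and each stays a separate island — area = 163.77 mm²; (rotated 20° about Z; rotation is an isometry so areas/perimeters/island counts are preserved). Overall, the cross-section has 2 separate islands. Net area = 163.77 mm².

163.77 mm²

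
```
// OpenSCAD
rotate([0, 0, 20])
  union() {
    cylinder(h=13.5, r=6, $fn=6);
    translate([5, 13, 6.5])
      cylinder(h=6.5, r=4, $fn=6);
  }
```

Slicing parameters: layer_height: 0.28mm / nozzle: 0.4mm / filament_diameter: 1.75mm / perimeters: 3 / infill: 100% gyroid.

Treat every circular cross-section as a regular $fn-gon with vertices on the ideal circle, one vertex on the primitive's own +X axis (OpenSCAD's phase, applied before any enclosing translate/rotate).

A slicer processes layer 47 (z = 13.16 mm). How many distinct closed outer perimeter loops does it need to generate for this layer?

At z = 13.16 mm: the r=6 cylinder gives a regular 6-gon of circumradius 6 (constant along its height); the cylinder at (5, 13) does not reach this height (z outside [6.5, 13]); Merging all regions: only the r=6 cylinder is present, so the union is just that shape — 1 connected region; (whole slice rotated 20° about Z — lengths, areas and connectivity unchanged). The result has 1 disconnected region.

1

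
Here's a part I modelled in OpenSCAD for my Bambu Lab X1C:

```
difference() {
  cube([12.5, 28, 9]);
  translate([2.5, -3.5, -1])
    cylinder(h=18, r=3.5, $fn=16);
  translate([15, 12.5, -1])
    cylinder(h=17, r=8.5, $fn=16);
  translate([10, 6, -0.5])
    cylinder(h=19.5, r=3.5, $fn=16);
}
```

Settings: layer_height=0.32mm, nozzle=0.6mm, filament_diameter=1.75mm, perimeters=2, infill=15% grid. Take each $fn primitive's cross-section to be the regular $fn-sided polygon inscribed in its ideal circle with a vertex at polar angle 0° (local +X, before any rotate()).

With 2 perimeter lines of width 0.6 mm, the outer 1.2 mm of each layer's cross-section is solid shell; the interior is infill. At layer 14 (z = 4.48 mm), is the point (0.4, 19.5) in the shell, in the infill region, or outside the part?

At z = 4.48 mm: the cube is present — its section is the full 12.5×28 rectangle; the cylinder at (2.5, -3.5): section is a regular 16-gon, circumradius r=3.5; the cylinder at (15, 12.5): section is a regular 16-gon, circumradius r=8.5; the r=3.5 cylinder at (10, 6) gives a regular 16-gon of circumradius 3.5 (constant along its height); Subtracting the remaining from the first: starting from the 12.5×28 cube, the r=3.5 cylinder at (2.5, -3.5) misses the remaining region (no effect); the r=8.5 cylinder at (15, 12.5) partially overlaps it — only the 69.34 mm² overlap (of its 221.19 mm²) is removed, clipping the outline; the r=3.5 cylinder at (10, 6) partially overlaps it — only the 18.86 mm² overlap (of its 37.50 mm²) is removed, clipping the outline — 1 connected region. Overall, the cross-section is a single solid region. The nearest boundary edge runs (0.00, 0.00)→(0.00, 28.00); distance from the point to it = 0.40 mm. The point is inside the cross-section, 0.40 mm from the nearest boundary — within the 1.2 mm shell band (2 × 0.6).

shell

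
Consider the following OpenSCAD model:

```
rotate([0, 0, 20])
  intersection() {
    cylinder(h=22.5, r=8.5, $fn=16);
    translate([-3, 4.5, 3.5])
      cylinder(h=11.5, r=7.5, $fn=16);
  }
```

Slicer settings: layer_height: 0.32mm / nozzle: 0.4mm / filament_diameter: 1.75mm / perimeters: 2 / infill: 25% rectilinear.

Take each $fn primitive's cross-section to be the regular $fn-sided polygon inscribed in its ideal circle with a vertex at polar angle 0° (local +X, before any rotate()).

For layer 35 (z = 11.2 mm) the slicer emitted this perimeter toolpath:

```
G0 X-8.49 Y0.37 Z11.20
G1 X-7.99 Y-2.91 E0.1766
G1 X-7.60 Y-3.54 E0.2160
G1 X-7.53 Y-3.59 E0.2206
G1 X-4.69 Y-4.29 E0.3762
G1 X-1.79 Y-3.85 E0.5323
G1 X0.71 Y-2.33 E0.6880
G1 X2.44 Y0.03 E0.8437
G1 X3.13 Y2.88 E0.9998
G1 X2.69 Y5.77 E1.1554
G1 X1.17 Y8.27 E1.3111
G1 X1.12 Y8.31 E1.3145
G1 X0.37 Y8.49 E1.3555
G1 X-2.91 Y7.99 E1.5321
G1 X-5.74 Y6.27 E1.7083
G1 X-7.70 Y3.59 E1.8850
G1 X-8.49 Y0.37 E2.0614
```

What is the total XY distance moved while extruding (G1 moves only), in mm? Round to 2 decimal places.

Sum the Euclidean lengths of each G1 segment: total = 38.74 mm.

38.74 mm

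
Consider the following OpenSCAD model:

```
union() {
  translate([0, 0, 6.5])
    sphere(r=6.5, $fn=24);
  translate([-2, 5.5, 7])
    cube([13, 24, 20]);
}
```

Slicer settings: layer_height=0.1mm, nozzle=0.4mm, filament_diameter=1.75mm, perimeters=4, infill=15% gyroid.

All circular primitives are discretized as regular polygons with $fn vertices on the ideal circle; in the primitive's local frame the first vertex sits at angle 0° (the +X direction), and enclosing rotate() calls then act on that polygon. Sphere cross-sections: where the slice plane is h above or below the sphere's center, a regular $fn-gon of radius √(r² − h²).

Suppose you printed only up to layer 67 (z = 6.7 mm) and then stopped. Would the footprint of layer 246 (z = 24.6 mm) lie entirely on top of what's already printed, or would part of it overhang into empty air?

Compare the two slices. At z = 6.7: the r=6.5 sphere contributes a regular 24-gon of circumradius √(6.5²−0.2²) = 6.497 (area = (24/2)·6.497²·sin(360°/24) = 131.10 mm²); the cube at (-2, 5.5) does not reach this height (z outside [7, 27]); Taking the union: only the r=6.5 sphere is present, so the union is just that shape — area = 131.10 mm². At z = 24.6: the sphere does not reach this height (|z−center|=18.100 > r=6.5); the cube at (-2, 5.5) (footprint 13×24) is included at this height (area 312.00 mm²); Merging all regions: only the 13×24 cube at (-2, 5.5) is present, so the union is just that shape — area = 312.00 mm². Checking containment: at z = 24.6 the cross-section extends beyond the z = 6.7 cross-section by about 308.08 mm².

part overhangs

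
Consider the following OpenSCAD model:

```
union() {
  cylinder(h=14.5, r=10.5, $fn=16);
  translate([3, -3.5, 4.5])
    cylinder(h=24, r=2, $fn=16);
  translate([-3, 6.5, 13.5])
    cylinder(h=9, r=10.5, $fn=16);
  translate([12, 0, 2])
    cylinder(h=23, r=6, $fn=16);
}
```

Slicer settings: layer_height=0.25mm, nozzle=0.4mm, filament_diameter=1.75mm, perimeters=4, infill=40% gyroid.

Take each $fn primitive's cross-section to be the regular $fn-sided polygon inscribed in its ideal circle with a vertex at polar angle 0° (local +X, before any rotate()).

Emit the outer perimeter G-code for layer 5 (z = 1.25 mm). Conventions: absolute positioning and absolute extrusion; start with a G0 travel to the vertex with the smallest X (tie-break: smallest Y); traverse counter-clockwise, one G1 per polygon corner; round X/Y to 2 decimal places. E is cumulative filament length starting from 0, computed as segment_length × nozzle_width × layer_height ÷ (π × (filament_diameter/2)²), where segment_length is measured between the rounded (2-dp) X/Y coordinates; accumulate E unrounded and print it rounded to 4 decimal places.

G0 X-10.50 Y0.00 Z1.25
G1 X-9.70 Y-4.02 E0.1704
G1 X-7.42 Y-7.42 E0.3406
G1 X-4.02 Y-9.70 E0.5108
G1 X0.00 Y-10.50 E0.6812
G1 X4.02 Y-9.70 E0.8516
G1 X7.42 Y-7.42 E1.0218
G1 X9.70 Y-4.02 E1.1920
G1 X10.50 Y0.00 E1.3624
G1 X9.70 Y4.02 E1.5328
G1 X7.42 Y7.42 E1.7030
G1 X4.02 Y9.70 E1.8732
G1 X0.00 Y10.50 E2.0436
G1 X-4.02 Y9.70 E2.2140
G1 X-7.42 Y7.42 E2.3842
G1 X-9.70 Y4.02 E2.5544
G1 X-10.50 Y0.00 E2.7248

At z = 1.25 mm: the r=10.5 cylinder gives a regular 16-gon of circumradius 10.5 (constant along its height); the cylinder at (3, -3.5) does not reach this height (z outside [4.5, 28.5]); the cylinder at (-3, 6.5) does not reach this height (z outside [13.5, 22.5]); the cylinder at (12, 0) is not intersected at this z (z outside [2, 25]); Combining (union): only the r=10.5 cylinder is present, so the union is just that shape — 1 connected region. The outline is a single polygon with 16 vertices. Extrusion per mm of travel: 0.4 × 0.25 / (π × 0.875²) = 0.041575. Accumulating E over each segment gives final E = 2.7248.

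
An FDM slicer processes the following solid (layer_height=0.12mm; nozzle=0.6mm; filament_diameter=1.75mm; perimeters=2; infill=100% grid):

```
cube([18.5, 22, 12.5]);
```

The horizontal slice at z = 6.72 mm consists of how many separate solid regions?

1

At z = 6.72 mm: the cube (footprint 18.5×22) is included at this height. The result has 1 disconnected region.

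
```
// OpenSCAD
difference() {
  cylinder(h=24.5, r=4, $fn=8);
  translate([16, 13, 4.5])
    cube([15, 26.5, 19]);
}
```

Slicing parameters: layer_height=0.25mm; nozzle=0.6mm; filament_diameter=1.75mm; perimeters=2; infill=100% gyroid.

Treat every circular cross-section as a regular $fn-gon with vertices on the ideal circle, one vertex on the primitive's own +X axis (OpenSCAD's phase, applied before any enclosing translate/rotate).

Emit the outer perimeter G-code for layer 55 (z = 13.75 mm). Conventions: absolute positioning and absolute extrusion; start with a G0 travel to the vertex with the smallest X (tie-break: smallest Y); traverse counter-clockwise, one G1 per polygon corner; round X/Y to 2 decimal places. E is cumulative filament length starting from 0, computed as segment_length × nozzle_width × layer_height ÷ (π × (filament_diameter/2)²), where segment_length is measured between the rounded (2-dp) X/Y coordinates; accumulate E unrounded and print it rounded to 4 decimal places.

G0 X-4.00 Y0.00 Z13.75
G1 X-2.83 Y-2.83 E0.1910
G1 X0.00 Y-4.00 E0.3819
G1 X2.83 Y-2.83 E0.5729
G1 X4.00 Y0.00 E0.7639
G1 X2.83 Y2.83 E0.9549
G1 X0.00 Y4.00 E1.1458
G1 X-2.83 Y2.83 E1.3368
G1 X-4.00 Y0.00 E1.5278

At z = 13.75 mm: the r=4 cylinder contributes a regular 8-gon of circumradius 4; the 15×26.5 cube at (16, 13) contributes its full rectangle; Subtracting the remaining from the first: starting from the r=4 cylinder, the 15×26.5 cube at (16, 13) misses the remaining region (no effect) — 1 connected region. The outline is a single polygon with 8 vertices. Extrusion per mm of travel: 0.6 × 0.25 / (π × 0.875²) = 0.062363. Accumulating E over each segment gives final E = 1.5278.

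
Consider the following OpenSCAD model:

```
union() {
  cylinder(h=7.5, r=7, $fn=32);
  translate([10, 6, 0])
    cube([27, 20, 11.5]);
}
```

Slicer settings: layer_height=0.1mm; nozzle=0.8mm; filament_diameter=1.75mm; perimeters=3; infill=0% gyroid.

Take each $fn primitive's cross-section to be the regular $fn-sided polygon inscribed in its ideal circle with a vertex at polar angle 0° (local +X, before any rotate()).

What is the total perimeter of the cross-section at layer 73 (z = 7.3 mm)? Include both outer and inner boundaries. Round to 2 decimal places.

137.91 mm

At z = 7.3 mm: the r=7 cylinder contributes a regular 32-gon of circumradius 7 (perimeter = 2·32·7.000·sin(180°/32) = 43.91 mm); the cube at (10, 6) (footprint 27×20) is included at this height (perimeter 94.00 mm); Taking the union: the 2 present regions are separate (no shared area or edge), so areas and boundary lengths simply add and each stays a separate island — boundary = 137.91 mm. Overall, the cross-section has 2 separate islands. Total boundary length (outer) = 137.91 mm.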